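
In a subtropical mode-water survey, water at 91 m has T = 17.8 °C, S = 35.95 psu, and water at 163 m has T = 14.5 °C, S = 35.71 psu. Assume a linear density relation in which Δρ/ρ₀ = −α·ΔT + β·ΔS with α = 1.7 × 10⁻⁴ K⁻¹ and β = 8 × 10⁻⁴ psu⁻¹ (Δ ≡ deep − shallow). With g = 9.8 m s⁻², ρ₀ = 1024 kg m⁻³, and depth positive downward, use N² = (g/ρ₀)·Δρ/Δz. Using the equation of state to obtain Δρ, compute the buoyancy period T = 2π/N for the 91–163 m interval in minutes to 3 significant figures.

ΔT = -3.3 K, ΔS = -0.24 psu (deep − shallow).
Δρ/ρ₀ = −αΔT + βΔS = 5.61 × 10⁻⁴ − 1.92 × 10⁻⁴ = 3.69 × 10⁻⁴, so Δρ ≈ 0.3779 kg m⁻³.
N² = (g/ρ₀)·Δρ/Δz = g·(Δρ/ρ₀)/Δz = 9.8 × 3.69 × 10⁻⁴ / 72 = 5.0225 × 10⁻⁵ s⁻².
N = √(5.0225 × 10⁻⁵) = 7.0870 × 10⁻³ rad s⁻¹ → T = 2π/N = 886.58 s = 14.776 min ≈ 14.8 min.

14.8 min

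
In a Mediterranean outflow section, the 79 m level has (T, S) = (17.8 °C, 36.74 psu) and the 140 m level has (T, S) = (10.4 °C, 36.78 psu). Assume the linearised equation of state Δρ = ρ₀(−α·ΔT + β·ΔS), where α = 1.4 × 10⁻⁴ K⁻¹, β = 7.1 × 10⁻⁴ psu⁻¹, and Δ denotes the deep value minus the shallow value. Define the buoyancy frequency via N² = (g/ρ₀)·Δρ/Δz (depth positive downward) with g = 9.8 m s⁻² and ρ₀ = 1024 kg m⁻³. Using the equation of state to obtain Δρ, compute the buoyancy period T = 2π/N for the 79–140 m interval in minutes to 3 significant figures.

8.01 min

ΔT = -7.4 K, ΔS = +0.04 psu (deep − shallow).
Δρ/ρ₀ = −αΔT + βΔS = 1.036 × 10⁻³ + 2.84 × 10⁻⁵ = 1.0644 × 10⁻³, so Δρ ≈ 1.090 kg m⁻³.
N² = (g/ρ₀)·Δρ/Δz = g·(Δρ/ρ₀)/Δz = 9.8 × 1.0644 × 10⁻³ / 61 = 1.7100 × 10⁻⁴ s⁻².
N = √(1.7100 × 10⁻⁴) = 0.013077 rad s⁻¹ → T = 2π/N = 480.48 s = 8.0080 min ≈ 8.01 min.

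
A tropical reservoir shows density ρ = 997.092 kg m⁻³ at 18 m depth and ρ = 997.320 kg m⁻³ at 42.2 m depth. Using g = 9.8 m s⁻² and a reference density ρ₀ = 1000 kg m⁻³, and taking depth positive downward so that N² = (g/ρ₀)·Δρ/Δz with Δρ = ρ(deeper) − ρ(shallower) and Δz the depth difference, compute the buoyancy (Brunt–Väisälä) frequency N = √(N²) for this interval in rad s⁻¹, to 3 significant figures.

9.61 × 10⁻³ rad s⁻¹

Δρ = 997.320 − 997.092 = 0.228 kg m⁻³ over Δz = 42.2 − 18 = 24.2 m.
N² = (9.8/1000) × (0.228/24.2) = 9.2331 × 10⁻⁵ s⁻².
N = √(9.2331 × 10⁻⁵) = 9.6089 × 10⁻³ rad s⁻¹ ≈ 9.61 × 10⁻³ rad s⁻¹.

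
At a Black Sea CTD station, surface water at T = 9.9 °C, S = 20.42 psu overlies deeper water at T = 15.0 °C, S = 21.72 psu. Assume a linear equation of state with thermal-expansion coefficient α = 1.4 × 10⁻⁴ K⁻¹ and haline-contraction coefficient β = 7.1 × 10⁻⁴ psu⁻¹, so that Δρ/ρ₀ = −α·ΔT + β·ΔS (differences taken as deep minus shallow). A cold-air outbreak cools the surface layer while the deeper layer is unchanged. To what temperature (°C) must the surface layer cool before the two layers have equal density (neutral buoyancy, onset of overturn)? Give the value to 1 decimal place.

Neutral buoyancy requires Δρ = 0, i.e. −α(T_deep − T_surf′) + β(S_deep − S_surf) = 0.
T_surf′ = T_deep − (β/α)·ΔS = 15.0 − (7.1 × 10⁻⁴/1.4 × 10⁻⁴)·(+1.30) = 8.407 °C.
Cooling required: 9.9 − (8.407) = 1.493 °C.

8.4 °C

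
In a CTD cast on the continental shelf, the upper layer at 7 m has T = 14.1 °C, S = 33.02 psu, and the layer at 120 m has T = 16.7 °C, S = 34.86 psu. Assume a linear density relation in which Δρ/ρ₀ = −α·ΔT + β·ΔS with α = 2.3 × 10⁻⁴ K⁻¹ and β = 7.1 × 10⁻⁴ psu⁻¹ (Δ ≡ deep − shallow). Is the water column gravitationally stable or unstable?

ΔT = 16.7 − 14.1 = +2.6 K and ΔS = 34.86 − 33.02 = +1.84 psu (deep − shallow).
−αΔT = -5.98 × 10⁻⁴; βΔS = 1.3064 × 10⁻³; sum Δρ/ρ₀ = 7.084 × 10⁻⁴.
Δρ/ρ₀ > 0, so Δρ > 0: deeper water is denser → statically stable.

stable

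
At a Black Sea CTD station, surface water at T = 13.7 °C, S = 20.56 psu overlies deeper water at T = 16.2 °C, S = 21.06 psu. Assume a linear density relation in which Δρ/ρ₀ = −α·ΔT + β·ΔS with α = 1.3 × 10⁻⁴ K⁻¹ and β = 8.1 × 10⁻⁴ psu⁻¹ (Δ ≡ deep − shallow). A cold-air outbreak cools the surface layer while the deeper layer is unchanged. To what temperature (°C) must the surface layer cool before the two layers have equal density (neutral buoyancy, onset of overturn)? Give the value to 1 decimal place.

Neutral buoyancy requires Δρ = 0, i.e. −α(T_deep − T_surf′) + β(S_deep − S_surf) = 0.
T_surf′ = T_deep − (β/α)·ΔS = 16.2 − (8.1 × 10⁻⁴/1.3 × 10⁻⁴)·(+0.50) = 13.085 °C.
Cooling required: 13.7 − (13.085) = 0.615 °C.

13.1 °C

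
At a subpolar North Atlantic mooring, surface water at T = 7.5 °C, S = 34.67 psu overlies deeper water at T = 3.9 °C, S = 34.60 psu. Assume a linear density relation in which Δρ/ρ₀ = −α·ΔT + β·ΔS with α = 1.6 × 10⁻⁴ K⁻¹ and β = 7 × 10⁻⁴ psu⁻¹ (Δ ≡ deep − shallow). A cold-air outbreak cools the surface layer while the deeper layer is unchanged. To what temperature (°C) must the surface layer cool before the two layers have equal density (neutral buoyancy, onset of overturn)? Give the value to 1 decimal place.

4.2 °C

Neutral buoyancy requires Δρ = 0, i.e. −α(T_deep − T_surf′) + β(S_deep − S_surf) = 0.
T_surf′ = T_deep − (β/α)·ΔS = 3.9 − (7 × 10⁻⁴/1.6 × 10⁻⁴)·(-0.07) = 4.206 °C.
Cooling required: 7.5 − (4.206) = 3.294 °C.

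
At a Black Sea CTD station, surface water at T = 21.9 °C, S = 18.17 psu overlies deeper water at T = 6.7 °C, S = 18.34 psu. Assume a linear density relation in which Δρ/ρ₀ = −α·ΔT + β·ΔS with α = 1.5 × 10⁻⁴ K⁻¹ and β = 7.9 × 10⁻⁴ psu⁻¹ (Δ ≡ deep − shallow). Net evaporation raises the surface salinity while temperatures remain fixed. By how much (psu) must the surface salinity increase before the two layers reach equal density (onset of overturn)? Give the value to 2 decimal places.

Neutral buoyancy requires −α(T_deep − T_surf) + β(S_deep − S_surf′) = 0.
S_surf′ = S_deep − (α/β)·ΔT = 18.34 − (1.5 × 10⁻⁴/7.9 × 10⁻⁴)·(-15.2) = 21.2261 psu.
Increase required: 21.2261 − 18.17 = 3.0561 psu.

3.06 psu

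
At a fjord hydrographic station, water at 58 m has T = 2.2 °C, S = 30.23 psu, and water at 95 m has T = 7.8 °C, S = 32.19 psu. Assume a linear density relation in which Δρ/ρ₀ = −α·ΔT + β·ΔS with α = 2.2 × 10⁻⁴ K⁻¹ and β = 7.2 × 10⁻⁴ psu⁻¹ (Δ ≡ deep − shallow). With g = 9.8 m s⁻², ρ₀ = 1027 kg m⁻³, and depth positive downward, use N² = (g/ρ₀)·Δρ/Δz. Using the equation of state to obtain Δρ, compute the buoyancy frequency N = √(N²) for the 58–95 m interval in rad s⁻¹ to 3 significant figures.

6.89 × 10⁻³ rad s⁻¹

ΔT = +5.6 K, ΔS = +1.96 psu (deep − shallow).
Δρ/ρ₀ = −αΔT + βΔS = -1.232 × 10⁻³ + 1.4112 × 10⁻³ = 1.792 × 10⁻⁴, so Δρ ≈ 0.1840 kg m⁻³.
N² = (g/ρ₀)·Δρ/Δz = g·(Δρ/ρ₀)/Δz = 9.8 × 1.792 × 10⁻⁴ / 37 = 4.7464 × 10⁻⁵ s⁻².
N = √(4.7464 × 10⁻⁵) = 6.8894 × 10⁻³ rad s⁻¹ ≈ 6.89 × 10⁻³ rad s⁻¹.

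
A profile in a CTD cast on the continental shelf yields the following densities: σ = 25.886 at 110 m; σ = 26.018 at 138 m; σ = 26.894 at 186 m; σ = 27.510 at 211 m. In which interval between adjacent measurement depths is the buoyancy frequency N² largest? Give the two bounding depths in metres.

186–211 m

Compute the density gradient over each adjacent pair:
  110–138 m: Δρ/Δz = 0.132/28 = 4.7 × 10⁻³ kg m⁻⁴
  138–186 m: Δρ/Δz = 0.876/48 = 0.018 kg m⁻⁴
  186–211 m: Δρ/Δz = 0.616/25 = 0.025 kg m⁻⁴
The largest gradient is in the 186–211 m interval — the pycnocline.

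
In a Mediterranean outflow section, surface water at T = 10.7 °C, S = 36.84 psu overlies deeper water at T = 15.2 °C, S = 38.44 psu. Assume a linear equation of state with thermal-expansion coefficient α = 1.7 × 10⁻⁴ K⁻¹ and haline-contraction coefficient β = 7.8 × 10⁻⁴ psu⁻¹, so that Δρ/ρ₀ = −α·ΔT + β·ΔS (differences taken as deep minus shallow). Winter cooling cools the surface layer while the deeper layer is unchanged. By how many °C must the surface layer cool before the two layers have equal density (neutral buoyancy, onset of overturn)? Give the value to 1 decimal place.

Neutral buoyancy requires Δρ = 0, i.e. −α(T_deep − T_surf′) + β(S_deep − S_surf) = 0.
T_surf′ = T_deep − (β/α)·ΔS = 15.2 − (7.8 × 10⁻⁴/1.7 × 10⁻⁴)·(+1.60) = 7.859 °C.
Cooling required: 10.7 − (7.859) = 2.841 °C.

2.8 °C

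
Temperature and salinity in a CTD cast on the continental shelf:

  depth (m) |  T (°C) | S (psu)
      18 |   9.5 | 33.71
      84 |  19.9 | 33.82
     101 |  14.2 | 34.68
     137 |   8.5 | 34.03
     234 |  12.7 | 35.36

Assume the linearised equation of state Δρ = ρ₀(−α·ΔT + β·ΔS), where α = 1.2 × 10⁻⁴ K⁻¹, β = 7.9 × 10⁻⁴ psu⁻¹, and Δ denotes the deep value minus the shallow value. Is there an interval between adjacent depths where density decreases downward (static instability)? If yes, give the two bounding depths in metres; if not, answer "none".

Evaluate Δρ/ρ₀ = −αΔT + βΔS across each adjacent pair:
  18–84 m: −αΔT+βΔS = −(1.2 × 10⁻⁴)(+10.4)+(7.9 × 10⁻⁴)(+0.11) = -1.2 × 10⁻³ → UNSTABLE
  84–101 m: −αΔT+βΔS = −(1.2 × 10⁻⁴)(-5.7)+(7.9 × 10⁻⁴)(+0.86) = 1.4 × 10⁻³ → stable
  101–137 m: −αΔT+βΔS = −(1.2 × 10⁻⁴)(-5.7)+(7.9 × 10⁻⁴)(-0.65) = 1.7 × 10⁻⁴ → stable
  137–234 m: −αΔT+βΔS = −(1.2 × 10⁻⁴)(+4.2)+(7.9 × 10⁻⁴)(+1.33) = 5.5 × 10⁻⁴ → stable
The 18–84 m interval has Δρ < 0: lighter water underlies denser water.

18–84 m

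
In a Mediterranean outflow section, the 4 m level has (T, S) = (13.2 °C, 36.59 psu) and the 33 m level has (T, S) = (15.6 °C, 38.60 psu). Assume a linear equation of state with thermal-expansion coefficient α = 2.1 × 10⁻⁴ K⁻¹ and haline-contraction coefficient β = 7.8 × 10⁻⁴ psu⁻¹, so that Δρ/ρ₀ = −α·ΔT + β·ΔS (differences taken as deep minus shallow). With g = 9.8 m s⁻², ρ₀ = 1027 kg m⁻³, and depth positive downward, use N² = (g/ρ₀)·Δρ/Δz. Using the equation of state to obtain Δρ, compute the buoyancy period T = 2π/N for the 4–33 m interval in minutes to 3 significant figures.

5.52 min

ΔT = +2.4 K, ΔS = +2.01 psu (deep − shallow).
Δρ/ρ₀ = −αΔT + βΔS = -5.04 × 10⁻⁴ + 1.5678 × 10⁻³ = 1.0638 × 10⁻³, so Δρ ≈ 1.093 kg m⁻³.
N² = (g/ρ₀)·Δρ/Δz = g·(Δρ/ρ₀)/Δz = 9.8 × 1.0638 × 10⁻³ / 29 = 3.5949 × 10⁻⁴ s⁻².
N = √(3.5949 × 10⁻⁴) = 0.018960 rad s⁻¹ → T = 2π/N = 331.39 s = 5.5232 min ≈ 5.52 min.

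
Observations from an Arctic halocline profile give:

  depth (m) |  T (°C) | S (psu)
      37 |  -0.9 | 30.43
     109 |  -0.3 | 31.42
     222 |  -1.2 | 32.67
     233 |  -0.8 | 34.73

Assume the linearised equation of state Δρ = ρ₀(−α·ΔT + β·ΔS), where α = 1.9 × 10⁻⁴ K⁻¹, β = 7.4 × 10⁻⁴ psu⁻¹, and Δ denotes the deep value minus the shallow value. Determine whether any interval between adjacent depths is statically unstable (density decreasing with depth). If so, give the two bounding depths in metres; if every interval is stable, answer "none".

none

Evaluate Δρ/ρ₀ = −αΔT + βΔS across each adjacent pair:
  37–109 m: −αΔT+βΔS = −(1.9 × 10⁻⁴)(+0.6)+(7.4 × 10⁻⁴)(+0.99) = 6.2 × 10⁻⁴ → stable
  109–222 m: −αΔT+βΔS = −(1.9 × 10⁻⁴)(-0.9)+(7.4 × 10⁻⁴)(+1.25) = 1.1 × 10⁻³ → stable
  222–233 m: −αΔT+βΔS = −(1.9 × 10⁻⁴)(+0.4)+(7.4 × 10⁻⁴)(+2.06) = 1.4 × 10⁻³ → stable
Every interval has Δρ > 0: the column is stably stratified throughout.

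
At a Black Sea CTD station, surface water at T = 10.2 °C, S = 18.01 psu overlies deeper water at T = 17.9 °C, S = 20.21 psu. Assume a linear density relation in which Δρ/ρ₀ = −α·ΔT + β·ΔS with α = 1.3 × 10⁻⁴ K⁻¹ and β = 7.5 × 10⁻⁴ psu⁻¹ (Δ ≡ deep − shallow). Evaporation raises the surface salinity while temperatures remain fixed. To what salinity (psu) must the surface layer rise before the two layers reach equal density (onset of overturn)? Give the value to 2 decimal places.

18.88 psu

Neutral buoyancy requires −α(T_deep − T_surf) + β(S_deep − S_surf′) = 0.
S_surf′ = S_deep − (α/β)·ΔT = 20.21 − (1.3 × 10⁻⁴/7.5 × 10⁻⁴)·(+7.7) = 18.8753 psu.
Increase required: 18.8753 − 18.01 = 0.8653 psu.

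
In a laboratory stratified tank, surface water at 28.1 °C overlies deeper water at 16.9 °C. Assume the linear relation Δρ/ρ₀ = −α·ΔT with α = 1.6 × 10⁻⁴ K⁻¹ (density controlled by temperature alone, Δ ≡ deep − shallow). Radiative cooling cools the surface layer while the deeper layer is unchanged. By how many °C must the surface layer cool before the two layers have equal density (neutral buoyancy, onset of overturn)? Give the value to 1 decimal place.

With temperature the only control, equal density requires T_surf′ = T_deep.
T_surf′ = 16.9 °C.
Cooling required: 28.1 − 16.9 = 11.2 °C.

11.2 °C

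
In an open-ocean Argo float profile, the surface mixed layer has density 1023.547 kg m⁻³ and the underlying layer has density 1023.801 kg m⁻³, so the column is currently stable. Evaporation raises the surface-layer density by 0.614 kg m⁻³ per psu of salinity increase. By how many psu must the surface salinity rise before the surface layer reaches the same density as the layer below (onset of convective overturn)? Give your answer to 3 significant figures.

Density deficit of the surface layer: 1023.801 − 1023.547 = 0.254 kg m⁻³.
Required change = 0.254 / 0.614 = 0.414 psu.

0.414 psu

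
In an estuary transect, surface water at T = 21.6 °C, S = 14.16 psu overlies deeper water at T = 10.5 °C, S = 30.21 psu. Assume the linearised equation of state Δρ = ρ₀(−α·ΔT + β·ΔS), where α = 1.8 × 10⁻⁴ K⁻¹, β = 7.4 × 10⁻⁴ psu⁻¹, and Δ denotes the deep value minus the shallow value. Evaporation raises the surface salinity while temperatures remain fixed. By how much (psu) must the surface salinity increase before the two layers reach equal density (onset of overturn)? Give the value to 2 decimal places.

18.75 psu

Neutral buoyancy requires −α(T_deep − T_surf) + β(S_deep − S_surf′) = 0.
S_surf′ = S_deep − (α/β)·ΔT = 30.21 − (1.8 × 10⁻⁴/7.4 × 10⁻⁴)·(-11.1) = 32.9100 psu.
Increase required: 32.9100 − 14.16 = 18.7500 psu.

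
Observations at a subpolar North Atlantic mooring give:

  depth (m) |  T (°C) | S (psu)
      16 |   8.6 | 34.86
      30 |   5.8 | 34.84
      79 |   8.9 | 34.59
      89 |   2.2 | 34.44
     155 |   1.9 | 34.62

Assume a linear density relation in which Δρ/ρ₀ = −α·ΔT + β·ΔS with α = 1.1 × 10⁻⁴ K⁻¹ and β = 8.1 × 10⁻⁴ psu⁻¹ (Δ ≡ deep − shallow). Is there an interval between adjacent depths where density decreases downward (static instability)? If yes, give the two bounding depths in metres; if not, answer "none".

Evaluate Δρ/ρ₀ = −αΔT + βΔS across each adjacent pair:
  16–30 m: −αΔT+βΔS = −(1.1 × 10⁻⁴)(-2.8)+(8.1 × 10⁻⁴)(-0.02) = 2.9 × 10⁻⁴ → stable
  30–79 m: −αΔT+βΔS = −(1.1 × 10⁻⁴)(+3.1)+(8.1 × 10⁻⁴)(-0.25) = -5.4 × 10⁻⁴ → UNSTABLE
  79–89 m: −αΔT+βΔS = −(1.1 × 10⁻⁴)(-6.7)+(8.1 × 10⁻⁴)(-0.15) = 6.2 × 10⁻⁴ → stable
  89–155 m: −αΔT+βΔS = −(1.1 × 10⁻⁴)(-0.3)+(8.1 × 10⁻⁴)(+0.18) = 1.8 × 10⁻⁴ → stable
The 30–79 m interval has Δρ < 0: lighter water underlies denser water.

30–79 m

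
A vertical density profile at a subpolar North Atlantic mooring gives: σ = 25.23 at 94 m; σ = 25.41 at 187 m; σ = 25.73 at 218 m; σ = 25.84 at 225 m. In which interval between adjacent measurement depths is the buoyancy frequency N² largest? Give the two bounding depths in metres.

218–225 m

Compute the density gradient over each adjacent pair:
  94–187 m: Δρ/Δz = 0.18/93 = 1.9 × 10⁻³ kg m⁻⁴
  187–218 m: Δρ/Δz = 0.32/31 = 0.010 kg m⁻⁴
  218–225 m: Δρ/Δz = 0.11/7 = 0.016 kg m⁻⁴
The largest gradient is in the 218–225 m interval — the pycnocline.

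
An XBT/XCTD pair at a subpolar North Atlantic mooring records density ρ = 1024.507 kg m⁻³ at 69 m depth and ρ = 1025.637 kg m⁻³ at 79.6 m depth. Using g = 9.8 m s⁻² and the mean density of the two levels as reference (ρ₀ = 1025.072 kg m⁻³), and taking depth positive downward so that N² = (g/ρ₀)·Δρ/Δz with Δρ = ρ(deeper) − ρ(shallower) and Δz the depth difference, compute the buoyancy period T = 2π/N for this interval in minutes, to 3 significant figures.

3.28 min

Δρ = 1025.637 − 1024.507 = 1.130 kg m⁻³ over Δz = 79.6 − 69 = 10.6 m.
N² = (9.8/1025.072) × (1.130/10.6) = 1.0192 × 10⁻³ s⁻².
N = √(1.0192 × 10⁻³) = 0.031925 rad s⁻¹, so T = 2π/N = 196.81 s = 3.2802 min ≈ 3.28 min.
N² > 0, so the interval is statically stable.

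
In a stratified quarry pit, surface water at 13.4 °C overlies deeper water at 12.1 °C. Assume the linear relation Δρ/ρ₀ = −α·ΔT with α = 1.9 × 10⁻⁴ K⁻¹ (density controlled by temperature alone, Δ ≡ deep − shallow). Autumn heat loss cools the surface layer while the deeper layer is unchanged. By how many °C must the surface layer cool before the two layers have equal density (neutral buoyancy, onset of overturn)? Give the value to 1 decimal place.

With temperature the only control, equal density requires T_surf′ = T_deep.
T_surf′ = 12.1 °C.
Cooling required: 13.4 − 12.1 = 1.3 °C.

1.3 °C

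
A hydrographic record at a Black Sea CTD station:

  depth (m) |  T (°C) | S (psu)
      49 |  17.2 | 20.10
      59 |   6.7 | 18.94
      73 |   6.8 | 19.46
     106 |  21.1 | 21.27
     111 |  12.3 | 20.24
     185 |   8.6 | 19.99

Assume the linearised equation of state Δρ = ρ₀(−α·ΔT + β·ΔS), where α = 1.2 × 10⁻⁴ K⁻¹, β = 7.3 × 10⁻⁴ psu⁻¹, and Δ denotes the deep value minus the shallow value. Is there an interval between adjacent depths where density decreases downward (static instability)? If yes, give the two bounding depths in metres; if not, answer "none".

73–106 m

Evaluate Δρ/ρ₀ = −αΔT + βΔS across each adjacent pair:
  49–59 m: −αΔT+βΔS = −(1.2 × 10⁻⁴)(-10.5)+(7.3 × 10⁻⁴)(-1.16) = 4.1 × 10⁻⁴ → stable
  59–73 m: −αΔT+βΔS = −(1.2 × 10⁻⁴)(+0.1)+(7.3 × 10⁻⁴)(+0.52) = 3.7 × 10⁻⁴ → stable
  73–106 m: −αΔT+βΔS = −(1.2 × 10⁻⁴)(+14.3)+(7.3 × 10⁻⁴)(+1.81) = -3.9 × 10⁻⁴ → UNSTABLE
  106–111 m: −αΔT+βΔS = −(1.2 × 10⁻⁴)(-8.8)+(7.3 × 10⁻⁴)(-1.03) = 3.0 × 10⁻⁴ → stable
  111–185 m: −αΔT+βΔS = −(1.2 × 10⁻⁴)(-3.7)+(7.3 × 10⁻⁴)(-0.25) = 2.6 × 10⁻⁴ → stable
The 73–106 m interval has Δρ < 0: lighter water underlies denser water.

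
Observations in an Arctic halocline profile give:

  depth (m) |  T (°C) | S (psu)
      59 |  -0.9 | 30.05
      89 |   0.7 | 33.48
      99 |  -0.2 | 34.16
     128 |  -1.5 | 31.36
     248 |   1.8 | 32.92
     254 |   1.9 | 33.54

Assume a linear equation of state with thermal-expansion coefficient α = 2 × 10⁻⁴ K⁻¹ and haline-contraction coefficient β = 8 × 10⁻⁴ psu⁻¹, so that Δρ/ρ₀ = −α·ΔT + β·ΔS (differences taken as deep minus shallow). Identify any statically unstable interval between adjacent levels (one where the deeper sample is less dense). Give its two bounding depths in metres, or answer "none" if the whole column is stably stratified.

Evaluate Δρ/ρ₀ = −αΔT + βΔS across each adjacent pair:
  59–89 m: −αΔT+βΔS = −(2 × 10⁻⁴)(+1.6)+(8 × 10⁻⁴)(+3.43) = 2.4 × 10⁻³ → stable
  89–99 m: −αΔT+βΔS = −(2 × 10⁻⁴)(-0.9)+(8 × 10⁻⁴)(+0.68) = 7.2 × 10⁻⁴ → stable
  99–128 m: −αΔT+βΔS = −(2 × 10⁻⁴)(-1.3)+(8 × 10⁻⁴)(-2.80) = -2.0 × 10⁻³ → UNSTABLE
  128–248 m: −αΔT+βΔS = −(2 × 10⁻⁴)(+3.3)+(8 × 10⁻⁴)(+1.56) = 5.9 × 10⁻⁴ → stable
  248–254 m: −αΔT+βΔS = −(2 × 10⁻⁴)(+0.1)+(8 × 10⁻⁴)(+0.62) = 4.8 × 10⁻⁴ → stable
The 99–128 m interval has Δρ < 0: lighter water underlies denser water.

99–128 m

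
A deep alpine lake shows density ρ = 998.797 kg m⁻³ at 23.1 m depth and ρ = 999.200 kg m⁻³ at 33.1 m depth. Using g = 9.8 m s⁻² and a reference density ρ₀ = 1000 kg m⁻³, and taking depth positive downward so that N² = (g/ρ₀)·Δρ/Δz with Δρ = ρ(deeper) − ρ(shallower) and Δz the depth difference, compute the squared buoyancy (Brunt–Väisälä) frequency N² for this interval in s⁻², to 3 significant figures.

Δρ = 999.200 − 998.797 = 0.403 kg m⁻³ over Δz = 33.1 − 23.1 = 10 m.
N² = (9.8/1000) × (0.403/10) = 3.9494 × 10⁻⁴ s⁻² ≈ 3.95 × 10⁻⁴ s⁻².
Since Δρ > 0 the layer is stably stratified.

3.95 × 10⁻⁴ s⁻²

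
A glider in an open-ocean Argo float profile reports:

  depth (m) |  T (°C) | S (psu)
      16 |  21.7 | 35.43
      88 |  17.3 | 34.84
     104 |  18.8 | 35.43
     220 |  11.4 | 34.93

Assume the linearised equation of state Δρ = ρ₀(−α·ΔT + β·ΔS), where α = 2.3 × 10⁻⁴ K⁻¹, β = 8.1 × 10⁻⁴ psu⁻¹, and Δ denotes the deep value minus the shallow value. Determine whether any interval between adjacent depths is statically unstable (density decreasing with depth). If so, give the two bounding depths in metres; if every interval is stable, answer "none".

Evaluate Δρ/ρ₀ = −αΔT + βΔS across each adjacent pair:
  16–88 m: −αΔT+βΔS = −(2.3 × 10⁻⁴)(-4.4)+(8.1 × 10⁻⁴)(-0.59) = 5.3 × 10⁻⁴ → stable
  88–104 m: −αΔT+βΔS = −(2.3 × 10⁻⁴)(+1.5)+(8.1 × 10⁻⁴)(+0.59) = 1.3 × 10⁻⁴ → stable
  104–220 m: −αΔT+βΔS = −(2.3 × 10⁻⁴)(-7.4)+(8.1 × 10⁻⁴)(-0.50) = 1.3 × 10⁻³ → stable
Every interval has Δρ > 0: the column is stably stratified throughout.

none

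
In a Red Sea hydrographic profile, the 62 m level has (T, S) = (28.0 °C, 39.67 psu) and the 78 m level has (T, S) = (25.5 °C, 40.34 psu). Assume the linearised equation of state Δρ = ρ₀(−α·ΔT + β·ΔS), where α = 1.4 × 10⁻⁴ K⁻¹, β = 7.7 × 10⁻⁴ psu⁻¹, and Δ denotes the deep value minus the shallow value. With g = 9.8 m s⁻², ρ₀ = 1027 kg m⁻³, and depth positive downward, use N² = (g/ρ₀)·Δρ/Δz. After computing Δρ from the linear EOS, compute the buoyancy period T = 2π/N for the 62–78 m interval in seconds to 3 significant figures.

273 s

ΔT = -2.5 K, ΔS = +0.67 psu (deep − shallow).
Δρ/ρ₀ = −αΔT + βΔS = 3.50 × 10⁻⁴ + 5.159 × 10⁻⁴ = 8.659 × 10⁻⁴, so Δρ ≈ 0.8893 kg m⁻³.
N² = (g/ρ₀)·Δρ/Δz = g·(Δρ/ρ₀)/Δz = 9.8 × 8.659 × 10⁻⁴ / 16 = 5.3036 × 10⁻⁴ s⁻².
N = √(5.3036 × 10⁻⁴) = 0.023030 rad s⁻¹ → T = 2π/N = 272.83 s ≈ 273 s.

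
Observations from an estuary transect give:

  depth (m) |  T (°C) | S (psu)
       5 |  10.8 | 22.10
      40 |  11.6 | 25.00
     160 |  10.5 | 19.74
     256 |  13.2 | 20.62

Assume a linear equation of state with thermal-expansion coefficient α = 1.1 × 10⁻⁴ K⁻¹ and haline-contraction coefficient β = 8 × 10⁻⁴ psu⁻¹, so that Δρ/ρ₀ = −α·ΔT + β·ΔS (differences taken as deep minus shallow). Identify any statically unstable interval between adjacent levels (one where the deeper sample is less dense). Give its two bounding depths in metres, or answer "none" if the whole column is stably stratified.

Evaluate Δρ/ρ₀ = −αΔT + βΔS across each adjacent pair:
  5–40 m: −αΔT+βΔS = −(1.1 × 10⁻⁴)(+0.8)+(8 × 10⁻⁴)(+2.90) = 2.2 × 10⁻³ → stable
  40–160 m: −αΔT+βΔS = −(1.1 × 10⁻⁴)(-1.1)+(8 × 10⁻⁴)(-5.26) = -4.1 × 10⁻³ → UNSTABLE
  160–256 m: −αΔT+βΔS = −(1.1 × 10⁻⁴)(+2.7)+(8 × 10⁻⁴)(+0.88) = 4.1 × 10⁻⁴ → stable
The 40–160 m interval has Δρ < 0: lighter water underlies denser water.

40–160 m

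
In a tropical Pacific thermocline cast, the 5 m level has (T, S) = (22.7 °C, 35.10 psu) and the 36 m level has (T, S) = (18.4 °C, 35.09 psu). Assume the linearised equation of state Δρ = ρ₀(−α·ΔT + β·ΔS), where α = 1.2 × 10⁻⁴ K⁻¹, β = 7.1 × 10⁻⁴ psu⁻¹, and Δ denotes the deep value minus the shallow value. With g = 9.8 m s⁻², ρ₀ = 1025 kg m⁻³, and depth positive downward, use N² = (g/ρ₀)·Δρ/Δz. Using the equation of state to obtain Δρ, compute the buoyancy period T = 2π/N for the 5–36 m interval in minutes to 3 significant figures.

ΔT = -4.3 K, ΔS = -0.01 psu (deep − shallow).
Δρ/ρ₀ = −αΔT + βΔS = 5.16 × 10⁻⁴ − 7.10 × 10⁻⁶ = 5.089 × 10⁻⁴, so Δρ ≈ 0.5216 kg m⁻³.
N² = (g/ρ₀)·Δρ/Δz = g·(Δρ/ρ₀)/Δz = 9.8 × 5.089 × 10⁻⁴ / 31 = 1.6088 × 10⁻⁴ s⁻².
N = √(1.6088 × 10⁻⁴) = 0.012684 rad s⁻¹ → T = 2π/N = 495.36 s = 8.2560 min ≈ 8.26 min.

8.26 min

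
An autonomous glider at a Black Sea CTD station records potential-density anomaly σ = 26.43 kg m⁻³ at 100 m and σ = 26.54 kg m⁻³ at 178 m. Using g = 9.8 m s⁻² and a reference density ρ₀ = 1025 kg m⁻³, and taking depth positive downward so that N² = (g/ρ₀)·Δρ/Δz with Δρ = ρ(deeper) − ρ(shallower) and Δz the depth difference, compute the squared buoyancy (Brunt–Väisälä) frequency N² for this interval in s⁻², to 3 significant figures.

1.35 × 10⁻⁵ s⁻²

Δρ = 1026.54 − 1026.43 = 0.11 kg m⁻³ over Δz = 178 − 100 = 78 m.
N² = (9.8/1025) × (0.11/78) = 1.3483 × 10⁻⁵ s⁻² ≈ 1.35 × 10⁻⁵ s⁻².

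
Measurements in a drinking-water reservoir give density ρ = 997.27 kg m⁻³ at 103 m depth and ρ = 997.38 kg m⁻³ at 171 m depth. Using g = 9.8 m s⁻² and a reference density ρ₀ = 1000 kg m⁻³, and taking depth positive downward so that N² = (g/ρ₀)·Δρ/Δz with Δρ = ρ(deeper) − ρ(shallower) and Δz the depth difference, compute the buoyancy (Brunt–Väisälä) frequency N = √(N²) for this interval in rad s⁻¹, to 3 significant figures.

3.98 × 10⁻³ rad s⁻¹

Δρ = 997.38 − 997.27 = 0.11 kg m⁻³ over Δz = 171 − 103 = 68 m.
N² = (9.8/1000) × (0.11/68) = 1.5853 × 10⁻⁵ s⁻².
N = √(1.5853 × 10⁻⁵) = 3.9816 × 10⁻³ rad s⁻¹ ≈ 3.98 × 10⁻³ rad s⁻¹.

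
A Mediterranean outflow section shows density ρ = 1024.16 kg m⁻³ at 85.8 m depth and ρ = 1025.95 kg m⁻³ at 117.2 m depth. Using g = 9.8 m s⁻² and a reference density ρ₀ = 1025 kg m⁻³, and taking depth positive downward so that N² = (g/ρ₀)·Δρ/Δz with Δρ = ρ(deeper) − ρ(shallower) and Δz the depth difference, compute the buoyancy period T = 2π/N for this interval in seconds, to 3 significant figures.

Δρ = 1025.95 − 1024.16 = 1.79 kg m⁻³ over Δz = 117.2 − 85.8 = 31.4 m.
N² = (9.8/1025) × (1.79/31.4) = 5.4504 × 10⁻⁴ s⁻².
N = √(5.4504 × 10⁻⁴) = 0.023346 rad s⁻¹, so T = 2π/N = 269.13 s ≈ 269 s.

269 s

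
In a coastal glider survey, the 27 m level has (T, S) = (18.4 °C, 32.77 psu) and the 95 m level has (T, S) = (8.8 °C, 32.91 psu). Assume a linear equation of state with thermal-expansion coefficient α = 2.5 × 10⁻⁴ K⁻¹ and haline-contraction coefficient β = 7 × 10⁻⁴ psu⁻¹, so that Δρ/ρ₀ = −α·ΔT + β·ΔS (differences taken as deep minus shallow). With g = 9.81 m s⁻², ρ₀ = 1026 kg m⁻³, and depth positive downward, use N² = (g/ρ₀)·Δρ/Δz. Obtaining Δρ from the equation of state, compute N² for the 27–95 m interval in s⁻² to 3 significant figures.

ΔT = -9.6 K, ΔS = +0.14 psu (deep − shallow).
Δρ/ρ₀ = −αΔT + βΔS = 2.40 × 10⁻³ + 9.80 × 10⁻⁵ = 2.498 × 10⁻³, so Δρ ≈ 2.563 kg m⁻³.
N² = (g/ρ₀)·Δρ/Δz = g·(Δρ/ρ₀)/Δz = 9.81 × 2.498 × 10⁻³ / 68 = 3.6037 × 10⁻⁴ s⁻² ≈ 3.60 × 10⁻⁴ s⁻².

3.60 × 10⁻⁴ s⁻²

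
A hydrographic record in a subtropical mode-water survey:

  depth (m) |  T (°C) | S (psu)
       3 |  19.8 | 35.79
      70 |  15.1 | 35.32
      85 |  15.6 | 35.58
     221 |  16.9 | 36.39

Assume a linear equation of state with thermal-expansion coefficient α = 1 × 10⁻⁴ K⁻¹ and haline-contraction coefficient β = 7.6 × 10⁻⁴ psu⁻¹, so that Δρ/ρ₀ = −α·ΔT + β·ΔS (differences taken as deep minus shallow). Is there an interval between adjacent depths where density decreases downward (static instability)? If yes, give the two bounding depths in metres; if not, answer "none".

none

Evaluate Δρ/ρ₀ = −αΔT + βΔS across each adjacent pair:
  3–70 m: −αΔT+βΔS = −(1 × 10⁻⁴)(-4.7)+(7.6 × 10⁻⁴)(-0.47) = 1.1 × 10⁻⁴ → stable
  70–85 m: −αΔT+βΔS = −(1 × 10⁻⁴)(+0.5)+(7.6 × 10⁻⁴)(+0.26) = 1.5 × 10⁻⁴ → stable
  85–221 m: −αΔT+βΔS = −(1 × 10⁻⁴)(+1.3)+(7.6 × 10⁻⁴)(+0.81) = 4.9 × 10⁻⁴ → stable
Every interval has Δρ > 0: the column is stably stratified throughout.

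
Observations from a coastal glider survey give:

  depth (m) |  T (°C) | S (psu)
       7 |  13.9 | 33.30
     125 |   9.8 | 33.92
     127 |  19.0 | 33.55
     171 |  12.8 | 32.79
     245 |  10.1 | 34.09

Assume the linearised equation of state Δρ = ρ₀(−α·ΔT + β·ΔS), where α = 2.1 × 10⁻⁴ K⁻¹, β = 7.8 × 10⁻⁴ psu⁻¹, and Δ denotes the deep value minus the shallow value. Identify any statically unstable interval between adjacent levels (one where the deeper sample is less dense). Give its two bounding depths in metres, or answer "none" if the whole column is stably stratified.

125–127 m

Evaluate Δρ/ρ₀ = −αΔT + βΔS across each adjacent pair:
  7–125 m: −αΔT+βΔS = −(2.1 × 10⁻⁴)(-4.1)+(7.8 × 10⁻⁴)(+0.62) = 1.3 × 10⁻³ → stable
  125–127 m: −αΔT+βΔS = −(2.1 × 10⁻⁴)(+9.2)+(7.8 × 10⁻⁴)(-0.37) = -2.2 × 10⁻³ → UNSTABLE
  127–171 m: −αΔT+βΔS = −(2.1 × 10⁻⁴)(-6.2)+(7.8 × 10⁻⁴)(-0.76) = 7.1 × 10⁻⁴ → stable
  171–245 m: −αΔT+βΔS = −(2.1 × 10⁻⁴)(-2.7)+(7.8 × 10⁻⁴)(+1.30) = 1.6 × 10⁻³ → stable
The 125–127 m interval has Δρ < 0: lighter water underlies denser water.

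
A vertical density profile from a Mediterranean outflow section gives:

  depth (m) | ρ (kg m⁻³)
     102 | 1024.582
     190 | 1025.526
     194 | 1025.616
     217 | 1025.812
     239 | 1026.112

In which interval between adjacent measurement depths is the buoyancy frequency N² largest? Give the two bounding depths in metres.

Compute the density gradient over each adjacent pair:
  102–190 m: Δρ/Δz = 0.944/88 = 0.011 kg m⁻⁴
  190–194 m: Δρ/Δz = 0.090/4 = 0.022 kg m⁻⁴
  194–217 m: Δρ/Δz = 0.196/23 = 8.5 × 10⁻³ kg m⁻⁴
  217–239 m: Δρ/Δz = 0.300/22 = 0.014 kg m⁻⁴
The largest gradient is in the 190–194 m interval — the pycnocline.

190–194 m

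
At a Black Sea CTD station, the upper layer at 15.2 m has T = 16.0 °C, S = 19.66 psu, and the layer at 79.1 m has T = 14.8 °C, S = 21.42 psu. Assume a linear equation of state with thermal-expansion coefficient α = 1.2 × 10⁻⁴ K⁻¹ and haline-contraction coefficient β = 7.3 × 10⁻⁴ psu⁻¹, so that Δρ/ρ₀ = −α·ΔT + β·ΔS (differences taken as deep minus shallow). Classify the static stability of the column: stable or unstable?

stable

ΔT = 14.8 − 16.0 = -1.2 K and ΔS = 21.42 − 19.66 = +1.76 psu (deep − shallow).
−αΔT = 1.44 × 10⁻⁴; βΔS = 1.2848 × 10⁻³; sum Δρ/ρ₀ = 1.4288 × 10⁻³.
Δρ/ρ₀ > 0, so Δρ > 0: deeper water is denser → statically stable.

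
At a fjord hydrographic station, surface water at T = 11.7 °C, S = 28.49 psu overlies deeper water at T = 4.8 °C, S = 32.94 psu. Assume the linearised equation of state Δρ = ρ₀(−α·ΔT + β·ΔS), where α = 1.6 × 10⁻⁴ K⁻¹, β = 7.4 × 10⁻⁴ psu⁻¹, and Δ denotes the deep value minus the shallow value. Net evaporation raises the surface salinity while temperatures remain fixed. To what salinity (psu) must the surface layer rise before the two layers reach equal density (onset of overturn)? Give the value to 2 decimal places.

Neutral buoyancy requires −α(T_deep − T_surf) + β(S_deep − S_surf′) = 0.
S_surf′ = S_deep − (α/β)·ΔT = 32.94 − (1.6 × 10⁻⁴/7.4 × 10⁻⁴)·(-6.9) = 34.4319 psu.
Increase required: 34.4319 − 28.49 = 5.9419 psu.

34.43 psu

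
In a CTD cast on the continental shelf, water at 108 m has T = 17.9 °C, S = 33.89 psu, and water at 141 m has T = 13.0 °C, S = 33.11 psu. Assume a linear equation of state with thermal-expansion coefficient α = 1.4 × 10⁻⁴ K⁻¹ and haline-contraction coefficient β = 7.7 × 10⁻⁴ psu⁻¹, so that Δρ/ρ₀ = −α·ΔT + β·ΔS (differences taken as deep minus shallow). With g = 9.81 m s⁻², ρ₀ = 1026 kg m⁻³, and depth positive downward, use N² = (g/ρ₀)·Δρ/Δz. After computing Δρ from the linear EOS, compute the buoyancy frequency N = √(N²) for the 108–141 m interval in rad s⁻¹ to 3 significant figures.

5.04 × 10⁻³ rad s⁻¹

ΔT = -4.9 K, ΔS = -0.78 psu (deep − shallow).
Δρ/ρ₀ = −αΔT + βΔS = 6.86 × 10⁻⁴ − 6.006 × 10⁻⁴ = 8.54 × 10⁻⁵, so Δρ ≈ 0.08762 kg m⁻³.
N² = (g/ρ₀)·Δρ/Δz = g·(Δρ/ρ₀)/Δz = 9.81 × 8.54 × 10⁻⁵ / 33 = 2.5387 × 10⁻⁵ s⁻².
N = √(2.5387 × 10⁻⁵) = 5.0386 × 10⁻³ rad s⁻¹ ≈ 5.04 × 10⁻³ rad s⁻¹.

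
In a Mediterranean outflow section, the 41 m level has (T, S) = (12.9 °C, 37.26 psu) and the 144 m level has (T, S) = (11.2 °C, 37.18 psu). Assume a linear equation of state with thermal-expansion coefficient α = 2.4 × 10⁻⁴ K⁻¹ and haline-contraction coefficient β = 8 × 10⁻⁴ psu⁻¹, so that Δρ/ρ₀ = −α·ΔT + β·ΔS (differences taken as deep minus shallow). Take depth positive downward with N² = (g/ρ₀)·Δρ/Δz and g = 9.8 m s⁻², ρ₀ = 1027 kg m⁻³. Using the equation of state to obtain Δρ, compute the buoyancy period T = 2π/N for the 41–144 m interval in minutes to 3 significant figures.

18.3 min

ΔT = -1.7 K, ΔS = -0.08 psu (deep − shallow).
Δρ/ρ₀ = −αΔT + βΔS = 4.08 × 10⁻⁴ − 6.40 × 10⁻⁵ = 3.44 × 10⁻⁴, so Δρ ≈ 0.3533 kg m⁻³.
N² = (g/ρ₀)·Δρ/Δz = g·(Δρ/ρ₀)/Δz = 9.8 × 3.44 × 10⁻⁴ / 103 = 3.2730 × 10⁻⁵ s⁻².
N = √(3.2730 × 10⁻⁵) = 5.7210 × 10⁻³ rad s⁻¹ → T = 2π/N = 1.0983 × 10³ s = 18.305 min ≈ 18.3 min.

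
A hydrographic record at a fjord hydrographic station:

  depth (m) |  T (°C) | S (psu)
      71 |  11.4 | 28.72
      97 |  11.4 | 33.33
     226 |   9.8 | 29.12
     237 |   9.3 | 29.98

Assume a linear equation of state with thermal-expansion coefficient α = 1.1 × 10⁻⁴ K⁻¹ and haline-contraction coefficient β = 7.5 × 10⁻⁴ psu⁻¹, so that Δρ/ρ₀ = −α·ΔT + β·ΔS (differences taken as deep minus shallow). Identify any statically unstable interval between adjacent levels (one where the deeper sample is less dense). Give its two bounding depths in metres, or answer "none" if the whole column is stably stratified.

97–226 m

Evaluate Δρ/ρ₀ = −αΔT + βΔS across each adjacent pair:
  71–97 m: −αΔT+βΔS = −(1.1 × 10⁻⁴)(+0.0)+(7.5 × 10⁻⁴)(+4.61) = 3.5 × 10⁻³ → stable
  97–226 m: −αΔT+βΔS = −(1.1 × 10⁻⁴)(-1.6)+(7.5 × 10⁻⁴)(-4.21) = -3.0 × 10⁻³ → UNSTABLE
  226–237 m: −αΔT+βΔS = −(1.1 × 10⁻⁴)(-0.5)+(7.5 × 10⁻⁴)(+0.86) = 7.0 × 10⁻⁴ → stable
The 97–226 m interval has Δρ < 0: lighter water underlies denser water.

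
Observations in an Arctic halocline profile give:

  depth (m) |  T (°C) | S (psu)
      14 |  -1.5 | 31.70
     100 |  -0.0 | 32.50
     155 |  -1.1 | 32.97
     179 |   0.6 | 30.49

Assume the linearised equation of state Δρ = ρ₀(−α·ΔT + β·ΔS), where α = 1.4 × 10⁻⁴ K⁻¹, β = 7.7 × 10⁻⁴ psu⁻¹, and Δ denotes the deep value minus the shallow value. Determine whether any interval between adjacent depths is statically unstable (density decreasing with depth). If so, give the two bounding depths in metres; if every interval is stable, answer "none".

155–179 m

Evaluate Δρ/ρ₀ = −αΔT + βΔS across each adjacent pair:
  14–100 m: −αΔT+βΔS = −(1.4 × 10⁻⁴)(+1.5)+(7.7 × 10⁻⁴)(+0.80) = 4.1 × 10⁻⁴ → stable
  100–155 m: −αΔT+βΔS = −(1.4 × 10⁻⁴)(-1.1)+(7.7 × 10⁻⁴)(+0.47) = 5.2 × 10⁻⁴ → stable
  155–179 m: −αΔT+βΔS = −(1.4 × 10⁻⁴)(+1.7)+(7.7 × 10⁻⁴)(-2.48) = -2.1 × 10⁻³ → UNSTABLE
The 155–179 m interval has Δρ < 0: lighter water underlies denser water.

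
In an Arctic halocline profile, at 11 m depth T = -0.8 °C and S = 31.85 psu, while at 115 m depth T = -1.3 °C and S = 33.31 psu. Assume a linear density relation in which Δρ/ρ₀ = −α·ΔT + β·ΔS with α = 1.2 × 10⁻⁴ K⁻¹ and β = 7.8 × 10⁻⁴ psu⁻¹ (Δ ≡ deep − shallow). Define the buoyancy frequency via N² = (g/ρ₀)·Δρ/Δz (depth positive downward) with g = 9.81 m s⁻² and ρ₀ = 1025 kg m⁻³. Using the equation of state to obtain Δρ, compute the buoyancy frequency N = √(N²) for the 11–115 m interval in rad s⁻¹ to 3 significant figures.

ΔT = -0.5 K, ΔS = +1.46 psu (deep − shallow).
Δρ/ρ₀ = −αΔT + βΔS = 6.00 × 10⁻⁵ + 1.1388 × 10⁻³ = 1.1988 × 10⁻³, so Δρ ≈ 1.229 kg m⁻³.
N² = (g/ρ₀)·Δρ/Δz = g·(Δρ/ρ₀)/Δz = 9.81 × 1.1988 × 10⁻³ / 104 = 1.1308 × 10⁻⁴ s⁻².
N = √(1.1308 × 10⁻⁴) = 0.010634 rad s⁻¹ ≈ 0.0106 rad s⁻¹.

0.0106 rad s⁻¹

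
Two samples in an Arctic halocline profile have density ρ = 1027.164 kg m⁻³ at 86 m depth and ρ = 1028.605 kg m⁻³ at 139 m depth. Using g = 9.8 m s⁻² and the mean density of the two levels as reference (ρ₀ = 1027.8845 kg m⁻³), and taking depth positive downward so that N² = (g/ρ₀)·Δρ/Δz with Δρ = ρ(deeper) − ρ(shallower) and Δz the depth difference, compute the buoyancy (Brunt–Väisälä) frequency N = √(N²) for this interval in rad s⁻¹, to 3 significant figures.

0.0161 rad s⁻¹

Δρ = 1028.605 − 1027.164 = 1.441 kg m⁻³ over Δz = 139 − 86 = 53 m.
N² = (9.8/1027.8845) × (1.441/53) = 2.5922 × 10⁻⁴ s⁻².
N = √(2.5922 × 10⁻⁴) = 0.016100 rad s⁻¹ ≈ 0.0161 rad s⁻¹.
A positive N² confirms static stability across the interval.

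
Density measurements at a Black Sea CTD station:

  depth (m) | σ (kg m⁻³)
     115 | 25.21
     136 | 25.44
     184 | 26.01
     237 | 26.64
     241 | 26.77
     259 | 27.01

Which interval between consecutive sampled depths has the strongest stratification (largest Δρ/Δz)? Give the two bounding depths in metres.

Compute the density gradient over each adjacent pair:
  115–136 m: Δρ/Δz = 0.23/21 = 0.011 kg m⁻⁴
  136–184 m: Δρ/Δz = 0.57/48 = 0.012 kg m⁻⁴
  184–237 m: Δρ/Δz = 0.63/53 = 0.012 kg m⁻⁴
  237–241 m: Δρ/Δz = 0.13/4 = 0.033 kg m⁻⁴
  241–259 m: Δρ/Δz = 0.24/18 = 0.013 kg m⁻⁴
The largest gradient is in the 237–241 m interval — the pycnocline.

237–241 m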